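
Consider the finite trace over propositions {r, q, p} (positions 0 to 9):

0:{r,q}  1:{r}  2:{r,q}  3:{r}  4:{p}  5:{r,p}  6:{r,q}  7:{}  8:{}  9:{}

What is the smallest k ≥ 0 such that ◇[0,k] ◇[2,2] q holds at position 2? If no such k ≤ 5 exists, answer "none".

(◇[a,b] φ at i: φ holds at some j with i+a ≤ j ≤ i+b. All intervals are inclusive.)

2

Scan j = 2,3,… for ◇[2,2] q:
  j=2: fails
  j=3: fails
  j=4: holds
First hit at j=4, so smallest k = 4-2 = 2.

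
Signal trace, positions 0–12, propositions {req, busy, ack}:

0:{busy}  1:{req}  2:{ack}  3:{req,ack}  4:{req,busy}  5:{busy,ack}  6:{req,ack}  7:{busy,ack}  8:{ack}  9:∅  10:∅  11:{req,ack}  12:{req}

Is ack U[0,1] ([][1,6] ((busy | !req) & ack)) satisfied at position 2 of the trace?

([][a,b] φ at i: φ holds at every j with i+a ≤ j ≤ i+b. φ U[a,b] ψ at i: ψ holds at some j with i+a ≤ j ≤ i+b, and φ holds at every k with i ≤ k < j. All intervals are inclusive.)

Need some j in [2,3] with [][1,6] ((busy | !req) & ack), and ack at every k in [2,j-1].
  j=2: [][1,6] ((busy | !req) & ack) — fails at 3.
  j=3: [][1,6] ((busy | !req) & ack) — fails at 4.
No j in the window works → until fails.

False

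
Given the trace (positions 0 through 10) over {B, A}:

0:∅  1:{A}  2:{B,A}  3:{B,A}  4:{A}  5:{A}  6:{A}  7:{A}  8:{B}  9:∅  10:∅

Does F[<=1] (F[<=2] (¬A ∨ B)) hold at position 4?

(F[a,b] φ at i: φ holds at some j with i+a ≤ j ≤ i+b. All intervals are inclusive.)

False

Check F[<=2] (¬A ∨ B) at each j in [4,5]:
  j=4: fails (none in [4,6])
  j=5: fails (none in [5,7])
No position in the window satisfies it → formula fails.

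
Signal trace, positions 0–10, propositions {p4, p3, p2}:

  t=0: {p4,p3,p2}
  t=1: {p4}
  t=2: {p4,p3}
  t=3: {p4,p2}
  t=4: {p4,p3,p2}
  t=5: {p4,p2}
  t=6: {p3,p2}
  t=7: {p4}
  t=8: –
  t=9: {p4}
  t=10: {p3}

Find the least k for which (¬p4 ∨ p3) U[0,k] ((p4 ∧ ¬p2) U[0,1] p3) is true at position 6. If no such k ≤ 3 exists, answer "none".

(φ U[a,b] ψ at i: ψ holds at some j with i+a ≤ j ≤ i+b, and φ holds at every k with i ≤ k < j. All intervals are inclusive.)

Need earliest j ≥ 6 with ((p4 ∧ ¬p2) U[0,1] p3), and (¬p4 ∨ p3) at every k in [6,j-1].
  j=6: rhs holds (empty prefix). k = 0.

0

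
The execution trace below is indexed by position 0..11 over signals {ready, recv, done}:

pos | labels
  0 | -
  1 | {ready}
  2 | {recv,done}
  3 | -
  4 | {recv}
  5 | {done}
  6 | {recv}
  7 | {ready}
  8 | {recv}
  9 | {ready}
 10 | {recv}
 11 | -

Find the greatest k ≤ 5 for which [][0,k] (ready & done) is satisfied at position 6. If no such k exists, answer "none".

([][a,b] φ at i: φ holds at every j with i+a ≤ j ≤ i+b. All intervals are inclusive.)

none

(ready & done) must hold from j=6 onward; find where it first fails.
  j=6: fails → no k works.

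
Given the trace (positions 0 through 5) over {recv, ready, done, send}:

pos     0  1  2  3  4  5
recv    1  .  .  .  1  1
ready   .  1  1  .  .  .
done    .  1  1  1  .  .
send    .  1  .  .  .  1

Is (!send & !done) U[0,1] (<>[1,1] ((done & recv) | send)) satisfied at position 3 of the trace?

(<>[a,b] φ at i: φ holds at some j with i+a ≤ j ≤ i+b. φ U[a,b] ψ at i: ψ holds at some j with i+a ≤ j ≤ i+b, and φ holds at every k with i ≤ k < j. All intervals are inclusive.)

False

Need some j in [3,4] with <>[1,1] ((done & recv) | send), and (!send & !done) at every k in [3,j-1].
  j=3: <>[1,1] ((done & recv) | send) — fails (none in [4,4]).
  j=4: <>[1,1] ((done & recv) | send) holds, but (!send & !done) fails at k=3 → not this j.
No j in the window works → until fails.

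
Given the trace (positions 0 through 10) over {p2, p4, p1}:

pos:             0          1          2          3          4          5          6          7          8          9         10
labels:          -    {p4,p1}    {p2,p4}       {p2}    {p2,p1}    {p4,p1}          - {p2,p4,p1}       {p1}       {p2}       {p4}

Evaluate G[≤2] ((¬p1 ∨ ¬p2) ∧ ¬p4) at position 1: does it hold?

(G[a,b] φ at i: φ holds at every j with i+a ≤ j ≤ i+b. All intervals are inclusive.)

No

Check ((¬p1 ∨ ¬p2) ∧ ¬p4) at every j in [1,3]:
  j=1: false
  j=2: false
  j=3: true
Fails at j=1 → formula fails.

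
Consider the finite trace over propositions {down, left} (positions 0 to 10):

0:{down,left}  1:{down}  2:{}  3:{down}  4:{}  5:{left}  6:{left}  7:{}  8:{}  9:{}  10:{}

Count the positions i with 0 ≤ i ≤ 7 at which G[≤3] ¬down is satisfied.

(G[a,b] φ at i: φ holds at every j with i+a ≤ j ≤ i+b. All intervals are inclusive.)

Evaluate at each i in [0,7]:
  i=0: ✗ (fails at j=0)
  i=1: ✗ (fails at j=1)
  i=2: ✗ (fails at j=3)
  i=3: ✗ (fails at j=3)
  i=4: ✓ (all of [4,7])
  i=5: ✓ (all of [5,8])
  i=6: ✓ (all of [6,9])
  i=7: ✓ (all of [7,10])
Positions where it holds: {4, 5, 6, 7} → 4.

4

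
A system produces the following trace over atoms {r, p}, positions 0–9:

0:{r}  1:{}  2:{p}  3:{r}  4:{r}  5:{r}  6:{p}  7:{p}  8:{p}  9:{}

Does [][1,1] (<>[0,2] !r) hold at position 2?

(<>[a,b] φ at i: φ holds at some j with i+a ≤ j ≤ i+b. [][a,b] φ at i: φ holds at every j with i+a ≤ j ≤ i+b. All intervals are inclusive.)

False

Check <>[0,2] !r at every j in [3,3]:
  j=3: fails (none in [3,5])
Fails at j=3 → formula fails.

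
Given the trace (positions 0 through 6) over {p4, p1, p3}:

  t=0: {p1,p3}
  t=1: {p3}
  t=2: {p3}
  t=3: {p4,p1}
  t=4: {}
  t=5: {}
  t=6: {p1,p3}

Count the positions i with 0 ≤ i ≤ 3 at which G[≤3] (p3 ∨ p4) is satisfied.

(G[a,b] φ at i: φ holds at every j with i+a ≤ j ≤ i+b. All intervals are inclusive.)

Evaluate at each i in [0,3]:
  i=0: ✓ (all of [0,3])
  i=1: ✗ (fails at j=4)
  i=2: ✗ (fails at j=4)
  i=3: ✗ (fails at j=4)
Positions where it holds: {0} → 1.

1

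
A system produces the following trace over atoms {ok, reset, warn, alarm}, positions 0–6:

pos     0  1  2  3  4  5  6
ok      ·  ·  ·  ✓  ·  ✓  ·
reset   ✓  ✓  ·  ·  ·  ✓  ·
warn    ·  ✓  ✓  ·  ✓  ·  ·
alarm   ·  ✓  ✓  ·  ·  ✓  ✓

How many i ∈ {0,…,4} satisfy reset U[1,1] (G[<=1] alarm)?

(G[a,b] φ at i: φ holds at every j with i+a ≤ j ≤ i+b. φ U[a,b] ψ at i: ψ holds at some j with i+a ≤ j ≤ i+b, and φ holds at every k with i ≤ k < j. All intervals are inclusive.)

Evaluate at each i in [0,4]:
  i=0: ✓ (rhs at j=1; lhs holds on [0,0])
  i=1: ✗ (no rhs in [2,2])
  i=2: ✗ (no rhs in [3,3])
  i=3: ✗ (no rhs in [4,4])
  i=4: ✗ (lhs fails at k=4 before rhs at j=5)
Positions where it holds: {0} → 1.

1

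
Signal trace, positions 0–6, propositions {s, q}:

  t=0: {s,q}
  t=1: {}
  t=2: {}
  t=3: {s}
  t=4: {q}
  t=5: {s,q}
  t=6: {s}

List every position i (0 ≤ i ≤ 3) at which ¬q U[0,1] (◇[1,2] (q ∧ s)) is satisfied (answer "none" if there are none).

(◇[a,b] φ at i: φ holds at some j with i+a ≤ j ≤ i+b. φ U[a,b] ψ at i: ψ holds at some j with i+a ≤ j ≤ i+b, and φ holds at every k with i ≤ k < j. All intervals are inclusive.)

2, 3

Evaluate at each i in [0,3]:
  i=0: ✗ (no rhs in [0,1])
  i=1: ✗ (no rhs in [1,2])
  i=2: ✓ (rhs at j=3; lhs holds on [2,2])
  i=3: ✓ (rhs at j=3)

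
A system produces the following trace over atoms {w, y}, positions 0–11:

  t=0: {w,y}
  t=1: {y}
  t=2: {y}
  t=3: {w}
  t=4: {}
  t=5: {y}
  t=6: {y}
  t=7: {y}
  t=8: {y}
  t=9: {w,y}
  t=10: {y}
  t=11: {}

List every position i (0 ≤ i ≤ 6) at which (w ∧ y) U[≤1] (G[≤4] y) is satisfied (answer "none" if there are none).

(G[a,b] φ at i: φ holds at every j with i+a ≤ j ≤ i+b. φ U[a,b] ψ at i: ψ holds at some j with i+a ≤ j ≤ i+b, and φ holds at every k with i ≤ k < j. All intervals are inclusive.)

5, 6

Evaluate at each i in [0,6]:
  i=0: ✗ (no rhs in [0,1])
  i=1: ✗ (no rhs in [1,2])
  i=2: ✗ (no rhs in [2,3])
  i=3: ✗ (no rhs in [3,4])
  i=4: ✗ (lhs fails at k=4 before rhs at j=5)
  i=5: ✓ (rhs at j=5)
  i=6: ✓ (rhs at j=6)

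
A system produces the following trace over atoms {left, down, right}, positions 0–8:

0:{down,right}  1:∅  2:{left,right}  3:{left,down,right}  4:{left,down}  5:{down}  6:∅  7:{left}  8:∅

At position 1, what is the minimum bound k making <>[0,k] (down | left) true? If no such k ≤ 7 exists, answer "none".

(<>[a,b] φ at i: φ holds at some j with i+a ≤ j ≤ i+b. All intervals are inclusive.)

1

Scan j = 1,2,… for (down | left):
  j=1: fails
  j=2: holds
First hit at j=2, so smallest k = 2-1 = 1.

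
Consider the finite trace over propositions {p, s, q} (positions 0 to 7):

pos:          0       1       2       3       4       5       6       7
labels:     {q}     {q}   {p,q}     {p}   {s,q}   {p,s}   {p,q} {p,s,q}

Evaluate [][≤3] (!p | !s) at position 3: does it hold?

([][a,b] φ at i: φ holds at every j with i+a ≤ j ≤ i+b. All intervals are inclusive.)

False

Check (!p | !s) at every j in [3,6]:
  j=3: true
  j=4: true
  j=5: false
  j=6: true
Fails at j=5 → formula fails.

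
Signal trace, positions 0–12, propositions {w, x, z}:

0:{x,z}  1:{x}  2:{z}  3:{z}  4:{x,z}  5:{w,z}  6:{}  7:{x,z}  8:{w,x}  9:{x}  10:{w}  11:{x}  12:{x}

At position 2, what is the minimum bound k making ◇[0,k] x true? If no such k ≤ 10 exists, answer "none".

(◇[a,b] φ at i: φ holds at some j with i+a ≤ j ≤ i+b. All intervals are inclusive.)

Scan j = 2,3,… for x:
  j=2: fails
  j=3: fails
  j=4: holds
First hit at j=4, so smallest k = 4-2 = 2.

2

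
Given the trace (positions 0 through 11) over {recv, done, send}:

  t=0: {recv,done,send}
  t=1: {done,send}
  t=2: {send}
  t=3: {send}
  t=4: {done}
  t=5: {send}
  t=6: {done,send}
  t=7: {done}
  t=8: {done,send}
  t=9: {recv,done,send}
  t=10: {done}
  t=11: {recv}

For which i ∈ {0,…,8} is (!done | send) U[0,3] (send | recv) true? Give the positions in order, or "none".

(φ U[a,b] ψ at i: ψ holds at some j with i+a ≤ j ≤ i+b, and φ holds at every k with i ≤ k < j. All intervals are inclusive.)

Evaluate at each i in [0,8]:
  i=0: ✓ (rhs at j=0)
  i=1: ✓ (rhs at j=1)
  i=2: ✓ (rhs at j=2)
  i=3: ✓ (rhs at j=3)
  i=4: ✗ (lhs fails at k=4 before rhs at j=5)
  i=5: ✓ (rhs at j=5)
  i=6: ✓ (rhs at j=6)
  i=7: ✗ (lhs fails at k=7 before rhs at j=8)
  i=8: ✓ (rhs at j=8)

0, 1, 2, 3, 5, 6, 8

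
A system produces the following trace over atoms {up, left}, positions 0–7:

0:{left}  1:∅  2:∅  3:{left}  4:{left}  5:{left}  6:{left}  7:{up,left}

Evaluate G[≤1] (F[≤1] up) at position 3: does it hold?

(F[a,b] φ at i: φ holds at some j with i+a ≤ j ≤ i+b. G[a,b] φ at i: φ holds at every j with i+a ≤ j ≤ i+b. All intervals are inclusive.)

False

Check F[≤1] up at every j in [3,4]:
  j=3: fails (none in [3,4])
  j=4: fails (none in [4,5])
Fails at j=3 → formula fails.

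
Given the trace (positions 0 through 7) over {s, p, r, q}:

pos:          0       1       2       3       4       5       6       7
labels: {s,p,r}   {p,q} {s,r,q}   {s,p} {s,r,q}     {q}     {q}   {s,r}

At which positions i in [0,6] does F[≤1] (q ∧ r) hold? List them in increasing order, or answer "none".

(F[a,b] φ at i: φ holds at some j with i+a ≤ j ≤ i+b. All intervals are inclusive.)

1, 2, 3, 4

Evaluate at each i in [0,6]:
  i=0: ✗ (none in [0,1])
  i=1: ✓ (witness j=2)
  i=2: ✓ (witness j=2)
  i=3: ✓ (witness j=4)
  i=4: ✓ (witness j=4)
  i=5: ✗ (none in [5,6])
  i=6: ✗ (none in [6,7])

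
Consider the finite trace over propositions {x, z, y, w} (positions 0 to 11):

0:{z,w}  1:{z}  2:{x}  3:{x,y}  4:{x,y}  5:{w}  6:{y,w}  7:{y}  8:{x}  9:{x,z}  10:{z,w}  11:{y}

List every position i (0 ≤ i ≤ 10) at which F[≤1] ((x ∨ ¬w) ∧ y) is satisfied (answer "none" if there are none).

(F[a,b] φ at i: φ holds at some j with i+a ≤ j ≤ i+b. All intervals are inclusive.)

2, 3, 4, 6, 7, 10

Evaluate at each i in [0,10]:
  i=0: ✗ (none in [0,1])
  i=1: ✗ (none in [1,2])
  i=2: ✓ (witness j=3)
  i=3: ✓ (witness j=3)
  i=4: ✓ (witness j=4)
  i=5: ✗ (none in [5,6])
  i=6: ✓ (witness j=7)
  i=7: ✓ (witness j=7)
  i=8: ✗ (none in [8,9])
  i=9: ✗ (none in [9,10])
  i=10: ✓ (witness j=11)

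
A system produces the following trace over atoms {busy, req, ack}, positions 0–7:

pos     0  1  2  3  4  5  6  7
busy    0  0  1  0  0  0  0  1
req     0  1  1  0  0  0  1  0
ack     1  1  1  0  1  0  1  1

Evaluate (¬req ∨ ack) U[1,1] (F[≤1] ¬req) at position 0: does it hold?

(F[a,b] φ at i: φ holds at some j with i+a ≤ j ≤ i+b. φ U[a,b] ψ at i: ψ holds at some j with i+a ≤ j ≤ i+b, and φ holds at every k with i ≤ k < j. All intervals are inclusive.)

False

Need some j in [1,1] with F[≤1] ¬req, and (¬req ∨ ack) at every k in [0,j-1].
  j=1: F[≤1] ¬req — fails (none in [1,2]).
No j in the window works → until fails.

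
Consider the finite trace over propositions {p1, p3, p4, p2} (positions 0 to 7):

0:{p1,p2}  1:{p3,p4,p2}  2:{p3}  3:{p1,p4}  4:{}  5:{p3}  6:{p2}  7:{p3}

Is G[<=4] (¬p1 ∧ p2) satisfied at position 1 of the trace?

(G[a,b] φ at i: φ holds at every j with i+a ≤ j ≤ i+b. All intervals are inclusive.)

Check (¬p1 ∧ p2) at every j in [1,5]:
  j=1: true
  j=2: false
  j=3: false
  j=4: false
  j=5: false
Fails at j=2 → formula fails.

False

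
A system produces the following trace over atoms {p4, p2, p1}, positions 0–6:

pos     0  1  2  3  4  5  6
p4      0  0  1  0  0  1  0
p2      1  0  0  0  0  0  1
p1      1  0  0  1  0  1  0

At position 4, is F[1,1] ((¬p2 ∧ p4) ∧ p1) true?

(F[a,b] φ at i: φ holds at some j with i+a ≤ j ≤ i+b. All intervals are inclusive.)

Yes

Check ((¬p2 ∧ p4) ∧ p1) at each j in [5,5]:
  j=5: true
Found at j=5 → formula holds.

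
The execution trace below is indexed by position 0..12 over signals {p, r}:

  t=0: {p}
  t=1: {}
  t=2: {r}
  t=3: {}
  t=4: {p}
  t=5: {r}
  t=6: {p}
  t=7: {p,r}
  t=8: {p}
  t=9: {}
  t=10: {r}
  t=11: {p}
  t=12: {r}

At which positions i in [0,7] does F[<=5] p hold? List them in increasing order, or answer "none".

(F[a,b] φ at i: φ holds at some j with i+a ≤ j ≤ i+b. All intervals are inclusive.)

Evaluate at each i in [0,7]:
  i=0: ✓ (witness j=0)
  i=1: ✓ (witness j=4)
  i=2: ✓ (witness j=4)
  i=3: ✓ (witness j=4)
  i=4: ✓ (witness j=4)
  i=5: ✓ (witness j=6)
  i=6: ✓ (witness j=6)
  i=7: ✓ (witness j=7)

0, 1, 2, 3, 4, 5, 6, 7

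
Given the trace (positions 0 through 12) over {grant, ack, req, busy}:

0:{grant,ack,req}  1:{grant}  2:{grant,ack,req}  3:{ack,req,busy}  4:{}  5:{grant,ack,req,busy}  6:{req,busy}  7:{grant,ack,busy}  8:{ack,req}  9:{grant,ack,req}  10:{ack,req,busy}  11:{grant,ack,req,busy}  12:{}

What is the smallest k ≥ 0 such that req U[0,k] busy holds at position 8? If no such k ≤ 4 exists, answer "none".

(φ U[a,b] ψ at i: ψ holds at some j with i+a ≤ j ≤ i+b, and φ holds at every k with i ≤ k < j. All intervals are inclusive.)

2

Need earliest j ≥ 8 with busy, and req at every k in [8,j-1].
  j=8: rhs fails.
  j=9: rhs fails.
  j=10: rhs holds; lhs holds on [8,9]. k = 2.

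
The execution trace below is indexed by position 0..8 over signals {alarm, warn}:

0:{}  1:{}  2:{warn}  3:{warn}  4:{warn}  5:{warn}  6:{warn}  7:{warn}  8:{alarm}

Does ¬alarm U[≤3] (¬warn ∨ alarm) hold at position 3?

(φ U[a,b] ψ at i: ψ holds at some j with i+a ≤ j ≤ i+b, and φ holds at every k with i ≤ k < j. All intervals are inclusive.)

Need some j in [3,6] with (¬warn ∨ alarm), and ¬alarm at every k in [3,j-1].
  j=3: (¬warn ∨ alarm) false.
  j=4: (¬warn ∨ alarm) false.
  j=5: (¬warn ∨ alarm) false.
  j=6: (¬warn ∨ alarm) false.
No j in the window works → until fails.

Does not hold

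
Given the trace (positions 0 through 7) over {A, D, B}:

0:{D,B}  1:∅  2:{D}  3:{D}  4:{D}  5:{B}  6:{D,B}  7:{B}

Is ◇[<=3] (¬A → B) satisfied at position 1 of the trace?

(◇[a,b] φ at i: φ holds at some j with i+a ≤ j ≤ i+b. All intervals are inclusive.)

No

Check (¬A → B) at each j in [1,4]:
  j=1: false
  j=2: false
  j=3: false
  j=4: false
No position in the window satisfies it → formula fails.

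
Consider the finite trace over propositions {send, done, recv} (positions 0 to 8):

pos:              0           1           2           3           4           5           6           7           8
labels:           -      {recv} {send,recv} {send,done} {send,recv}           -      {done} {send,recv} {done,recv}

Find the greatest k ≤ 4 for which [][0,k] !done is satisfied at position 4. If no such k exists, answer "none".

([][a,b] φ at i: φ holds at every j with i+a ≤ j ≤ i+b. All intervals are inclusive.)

!done must hold from j=4 onward; find where it first fails.
  j=4: holds
  j=5: holds
  j=6: fails
Holds on [4,5], so largest k = 1.

1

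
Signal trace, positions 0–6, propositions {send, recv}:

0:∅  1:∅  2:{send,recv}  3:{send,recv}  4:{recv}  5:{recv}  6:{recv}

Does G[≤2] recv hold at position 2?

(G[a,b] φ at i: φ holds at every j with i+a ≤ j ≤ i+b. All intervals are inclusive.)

Check recv at every j in [2,4]:
  j=2: true
  j=3: true
  j=4: true
All positions satisfy it → formula holds.

Yes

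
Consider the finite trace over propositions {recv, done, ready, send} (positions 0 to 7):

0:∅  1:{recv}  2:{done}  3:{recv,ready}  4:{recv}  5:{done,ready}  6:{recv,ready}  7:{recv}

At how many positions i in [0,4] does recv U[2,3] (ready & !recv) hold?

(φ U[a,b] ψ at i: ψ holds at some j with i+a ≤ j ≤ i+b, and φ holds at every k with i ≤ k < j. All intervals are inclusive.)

1

Evaluate at each i in [0,4]:
  i=0: ✗ (no rhs in [2,3])
  i=1: ✗ (no rhs in [3,4])
  i=2: ✗ (lhs fails at k=2 before rhs at j=5)
  i=3: ✓ (rhs at j=5; lhs holds on [3,4])
  i=4: ✗ (no rhs in [6,7])
Positions where it holds: {3} → 1.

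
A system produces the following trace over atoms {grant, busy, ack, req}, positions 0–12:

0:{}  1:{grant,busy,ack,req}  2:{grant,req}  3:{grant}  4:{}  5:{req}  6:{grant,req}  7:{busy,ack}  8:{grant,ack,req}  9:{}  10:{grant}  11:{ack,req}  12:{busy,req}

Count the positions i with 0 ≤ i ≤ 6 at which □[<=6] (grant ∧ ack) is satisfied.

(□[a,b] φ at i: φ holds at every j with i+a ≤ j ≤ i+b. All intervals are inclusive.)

Evaluate at each i in [0,6]:
  i=0: ✗ (fails at j=0)
  i=1: ✗ (fails at j=2)
  i=2: ✗ (fails at j=2)
  i=3: ✗ (fails at j=3)
  i=4: ✗ (fails at j=4)
  i=5: ✗ (fails at j=5)
  i=6: ✗ (fails at j=6)
Positions where it holds: {} → 0.

0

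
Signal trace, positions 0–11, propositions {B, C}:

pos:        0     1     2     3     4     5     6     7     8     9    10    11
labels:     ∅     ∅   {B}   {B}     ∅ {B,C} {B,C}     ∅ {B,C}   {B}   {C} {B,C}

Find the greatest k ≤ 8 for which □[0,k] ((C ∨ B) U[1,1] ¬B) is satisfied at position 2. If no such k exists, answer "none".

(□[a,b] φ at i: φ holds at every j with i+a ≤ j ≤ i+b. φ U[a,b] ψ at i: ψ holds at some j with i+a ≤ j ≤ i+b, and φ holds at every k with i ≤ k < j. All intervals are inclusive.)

((C ∨ B) U[1,1] ¬B) must hold from j=2 onward; find where it first fails.
  j=2: fails → no k works.

none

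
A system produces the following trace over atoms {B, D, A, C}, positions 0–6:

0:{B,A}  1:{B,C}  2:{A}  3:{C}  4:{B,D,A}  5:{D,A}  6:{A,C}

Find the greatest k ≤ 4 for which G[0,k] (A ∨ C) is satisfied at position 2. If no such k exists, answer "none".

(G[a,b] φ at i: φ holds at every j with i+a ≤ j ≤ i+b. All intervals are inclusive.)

(A ∨ C) must hold from j=2 onward; find where it first fails.
  j=2: holds
  j=3: holds
  j=4: holds
  j=5: holds
  j=6: holds
Holds through j=6; largest k = 4.

4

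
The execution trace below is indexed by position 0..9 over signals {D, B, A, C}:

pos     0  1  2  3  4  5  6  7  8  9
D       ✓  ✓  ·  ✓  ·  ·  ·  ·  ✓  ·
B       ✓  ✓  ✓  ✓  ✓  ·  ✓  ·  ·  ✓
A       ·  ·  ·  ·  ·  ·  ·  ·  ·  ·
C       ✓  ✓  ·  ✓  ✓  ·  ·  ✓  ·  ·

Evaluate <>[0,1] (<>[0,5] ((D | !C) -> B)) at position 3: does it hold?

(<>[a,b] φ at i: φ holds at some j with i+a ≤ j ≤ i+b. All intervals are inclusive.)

Holds

Check <>[0,5] ((D | !C) -> B) at each j in [3,4]:
  j=3: holds (witness at 3)
  j=4: holds (witness at 4)
Found at j=3 → formula holds.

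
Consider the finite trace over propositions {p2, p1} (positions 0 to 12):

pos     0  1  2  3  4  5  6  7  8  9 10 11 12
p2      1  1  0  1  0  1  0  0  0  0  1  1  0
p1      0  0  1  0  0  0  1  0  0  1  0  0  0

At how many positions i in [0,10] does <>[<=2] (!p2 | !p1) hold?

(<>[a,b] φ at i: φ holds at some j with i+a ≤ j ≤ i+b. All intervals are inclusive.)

11

Evaluate at each i in [0,10]:
  i=0: ✓ (witness j=0)
  i=1: ✓ (witness j=1)
  i=2: ✓ (witness j=2)
  i=3: ✓ (witness j=3)
  i=4: ✓ (witness j=4)
  i=5: ✓ (witness j=5)
  i=6: ✓ (witness j=6)
  i=7: ✓ (witness j=7)
  i=8: ✓ (witness j=8)
  i=9: ✓ (witness j=9)
  i=10: ✓ (witness j=10)
Positions where it holds: {0, 1, 2, 3, 4, 5, 6, 7, 8, 9, 10} → 11.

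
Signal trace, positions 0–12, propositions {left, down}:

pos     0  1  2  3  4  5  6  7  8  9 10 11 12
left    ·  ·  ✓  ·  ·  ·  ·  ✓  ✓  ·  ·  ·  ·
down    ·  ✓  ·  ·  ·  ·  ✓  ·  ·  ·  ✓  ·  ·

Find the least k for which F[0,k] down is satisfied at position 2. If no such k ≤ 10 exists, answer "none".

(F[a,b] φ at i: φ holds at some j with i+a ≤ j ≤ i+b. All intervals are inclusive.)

Scan j = 2,3,… for down:
  j=2: fails
  j=3: fails
  j=4: fails
  j=5: fails
  j=6: holds
First hit at j=6, so smallest k = 6-2 = 4.

4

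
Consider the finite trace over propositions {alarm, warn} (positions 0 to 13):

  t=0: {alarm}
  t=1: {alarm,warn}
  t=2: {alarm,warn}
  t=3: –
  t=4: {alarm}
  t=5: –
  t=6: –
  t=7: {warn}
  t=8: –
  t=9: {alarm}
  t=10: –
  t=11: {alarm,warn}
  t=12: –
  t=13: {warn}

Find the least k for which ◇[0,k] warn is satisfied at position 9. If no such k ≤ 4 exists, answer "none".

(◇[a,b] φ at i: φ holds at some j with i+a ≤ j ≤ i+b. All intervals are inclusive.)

Scan j = 9,10,… for warn:
  j=9: fails
  j=10: fails
  j=11: holds
First hit at j=11, so smallest k = 11-9 = 2.

2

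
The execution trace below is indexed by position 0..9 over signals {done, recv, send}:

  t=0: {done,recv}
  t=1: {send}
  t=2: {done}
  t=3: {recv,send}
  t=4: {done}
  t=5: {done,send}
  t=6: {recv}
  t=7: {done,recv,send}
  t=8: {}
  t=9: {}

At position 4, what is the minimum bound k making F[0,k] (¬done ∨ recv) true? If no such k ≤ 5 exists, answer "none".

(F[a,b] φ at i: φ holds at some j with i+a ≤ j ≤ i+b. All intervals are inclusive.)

Scan j = 4,5,… for (¬done ∨ recv):
  j=4: fails
  j=5: fails
  j=6: holds
First hit at j=6, so smallest k = 6-4 = 2.

2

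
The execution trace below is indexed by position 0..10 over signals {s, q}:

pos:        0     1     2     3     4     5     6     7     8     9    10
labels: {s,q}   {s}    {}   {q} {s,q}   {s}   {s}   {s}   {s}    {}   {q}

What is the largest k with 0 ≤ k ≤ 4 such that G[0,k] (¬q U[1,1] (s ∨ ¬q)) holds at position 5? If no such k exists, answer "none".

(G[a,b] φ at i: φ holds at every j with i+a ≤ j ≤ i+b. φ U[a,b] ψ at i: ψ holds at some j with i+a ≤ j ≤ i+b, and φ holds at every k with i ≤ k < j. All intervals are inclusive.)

(¬q U[1,1] (s ∨ ¬q)) must hold from j=5 onward; find where it first fails.
  j=5: holds
  j=6: holds
  j=7: holds
  j=8: holds
  j=9: fails
Holds on [5,8], so largest k = 3.

3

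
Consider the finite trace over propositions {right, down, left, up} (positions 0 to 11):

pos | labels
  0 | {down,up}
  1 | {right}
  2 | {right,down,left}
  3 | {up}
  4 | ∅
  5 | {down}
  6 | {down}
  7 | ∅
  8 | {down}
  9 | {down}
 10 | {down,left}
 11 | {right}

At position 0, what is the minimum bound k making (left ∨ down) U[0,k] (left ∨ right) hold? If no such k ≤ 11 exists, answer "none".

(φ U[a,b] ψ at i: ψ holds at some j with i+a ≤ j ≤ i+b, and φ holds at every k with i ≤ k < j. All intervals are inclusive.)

1

Need earliest j ≥ 0 with (left ∨ right), and (left ∨ down) at every k in [0,j-1].
  j=0: rhs fails.
  j=1: rhs holds; lhs holds on [0,0]. k = 1.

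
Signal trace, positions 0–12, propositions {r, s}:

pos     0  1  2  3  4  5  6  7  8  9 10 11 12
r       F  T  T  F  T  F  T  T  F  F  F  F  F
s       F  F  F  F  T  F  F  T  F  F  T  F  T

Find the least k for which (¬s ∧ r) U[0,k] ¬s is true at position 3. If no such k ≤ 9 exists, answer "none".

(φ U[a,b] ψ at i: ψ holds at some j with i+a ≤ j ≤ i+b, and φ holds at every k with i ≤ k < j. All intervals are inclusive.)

0

Need earliest j ≥ 3 with ¬s, and (¬s ∧ r) at every k in [3,j-1].
  j=3: rhs holds (empty prefix). k = 0.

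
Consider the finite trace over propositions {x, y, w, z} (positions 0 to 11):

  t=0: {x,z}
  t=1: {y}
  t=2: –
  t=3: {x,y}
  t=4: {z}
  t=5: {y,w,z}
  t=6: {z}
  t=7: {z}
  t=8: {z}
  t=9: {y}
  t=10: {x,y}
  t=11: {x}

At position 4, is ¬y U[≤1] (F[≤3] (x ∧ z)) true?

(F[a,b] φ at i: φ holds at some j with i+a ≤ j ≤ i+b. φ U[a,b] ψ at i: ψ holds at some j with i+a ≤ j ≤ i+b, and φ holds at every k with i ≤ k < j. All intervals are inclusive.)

Need some j in [4,5] with F[≤3] (x ∧ z), and ¬y at every k in [4,j-1].
  j=4: F[≤3] (x ∧ z) — fails (none in [4,7]).
  j=5: F[≤3] (x ∧ z) — fails (none in [5,8]).
No j in the window works → until fails.

No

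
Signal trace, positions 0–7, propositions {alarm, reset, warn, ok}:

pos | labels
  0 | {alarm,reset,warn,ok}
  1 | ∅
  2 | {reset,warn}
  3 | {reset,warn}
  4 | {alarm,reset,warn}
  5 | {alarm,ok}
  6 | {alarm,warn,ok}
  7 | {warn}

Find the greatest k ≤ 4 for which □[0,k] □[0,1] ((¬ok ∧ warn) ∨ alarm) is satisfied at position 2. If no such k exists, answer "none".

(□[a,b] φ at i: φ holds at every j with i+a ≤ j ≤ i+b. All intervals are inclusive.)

□[0,1] ((¬ok ∧ warn) ∨ alarm) must hold from j=2 onward; find where it first fails.
  j=2: holds
  j=3: holds
  j=4: holds
  j=5: holds
  j=6: holds
Holds through j=6; largest k = 4.

4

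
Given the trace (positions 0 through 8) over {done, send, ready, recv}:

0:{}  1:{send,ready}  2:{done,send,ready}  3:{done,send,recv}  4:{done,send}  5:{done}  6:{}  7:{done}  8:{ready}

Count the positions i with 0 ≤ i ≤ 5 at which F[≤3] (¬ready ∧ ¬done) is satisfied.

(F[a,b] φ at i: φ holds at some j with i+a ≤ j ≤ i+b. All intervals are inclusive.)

4

Evaluate at each i in [0,5]:
  i=0: ✓ (witness j=0)
  i=1: ✗ (none in [1,4])
  i=2: ✗ (none in [2,5])
  i=3: ✓ (witness j=6)
  i=4: ✓ (witness j=6)
  i=5: ✓ (witness j=6)
Positions where it holds: {0, 3, 4, 5} → 4.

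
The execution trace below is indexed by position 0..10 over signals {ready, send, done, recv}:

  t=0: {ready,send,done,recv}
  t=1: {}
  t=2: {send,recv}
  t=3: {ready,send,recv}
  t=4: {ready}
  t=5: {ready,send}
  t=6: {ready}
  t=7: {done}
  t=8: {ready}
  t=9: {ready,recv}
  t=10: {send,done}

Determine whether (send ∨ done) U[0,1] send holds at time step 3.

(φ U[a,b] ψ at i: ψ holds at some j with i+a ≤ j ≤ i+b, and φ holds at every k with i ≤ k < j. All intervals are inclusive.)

Yes

Need some j in [3,4] with send, and (send ∨ done) at every k in [3,j-1].
  j=3: send holds; no prefix to check → satisfied.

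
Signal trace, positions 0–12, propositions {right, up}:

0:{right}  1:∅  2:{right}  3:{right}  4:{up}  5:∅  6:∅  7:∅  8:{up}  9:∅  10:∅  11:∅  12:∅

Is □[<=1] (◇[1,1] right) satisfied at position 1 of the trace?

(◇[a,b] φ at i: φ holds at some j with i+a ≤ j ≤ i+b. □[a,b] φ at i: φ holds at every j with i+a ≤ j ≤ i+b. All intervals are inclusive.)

Check ◇[1,1] right at every j in [1,2]:
  j=1: holds (witness at 2)
  j=2: holds (witness at 3)
All positions satisfy it → formula holds.

Yes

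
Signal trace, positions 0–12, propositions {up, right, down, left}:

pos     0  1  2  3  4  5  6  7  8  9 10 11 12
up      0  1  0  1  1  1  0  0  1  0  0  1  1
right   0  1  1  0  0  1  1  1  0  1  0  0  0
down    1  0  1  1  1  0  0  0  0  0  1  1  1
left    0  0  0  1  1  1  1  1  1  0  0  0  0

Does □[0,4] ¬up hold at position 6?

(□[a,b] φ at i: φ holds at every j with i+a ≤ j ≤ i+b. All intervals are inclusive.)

Does not hold

Check ¬up at every j in [6,10]:
  j=6: true
  j=7: true
  j=8: false
  j=9: true
  j=10: true
Fails at j=8 → formula fails.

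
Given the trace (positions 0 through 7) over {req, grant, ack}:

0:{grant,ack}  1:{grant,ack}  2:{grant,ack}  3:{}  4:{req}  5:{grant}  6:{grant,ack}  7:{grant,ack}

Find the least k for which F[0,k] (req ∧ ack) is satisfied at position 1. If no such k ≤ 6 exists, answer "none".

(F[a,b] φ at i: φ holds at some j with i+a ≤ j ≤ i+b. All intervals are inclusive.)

Scan j = 1,2,… for (req ∧ ack):
  j=1: fails
  j=2: fails
  j=3: fails
  j=4: fails
  j=5: fails
  j=6: fails
  j=7: fails
No j in [1,7] satisfies it → none.

none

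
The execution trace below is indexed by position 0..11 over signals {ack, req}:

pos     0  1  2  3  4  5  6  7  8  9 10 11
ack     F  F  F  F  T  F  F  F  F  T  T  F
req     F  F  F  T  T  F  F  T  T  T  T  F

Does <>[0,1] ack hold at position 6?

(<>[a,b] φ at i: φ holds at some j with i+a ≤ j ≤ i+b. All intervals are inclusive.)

False

Check ack at each j in [6,7]:
  j=6: false
  j=7: false
No position in the window satisfies it → formula fails.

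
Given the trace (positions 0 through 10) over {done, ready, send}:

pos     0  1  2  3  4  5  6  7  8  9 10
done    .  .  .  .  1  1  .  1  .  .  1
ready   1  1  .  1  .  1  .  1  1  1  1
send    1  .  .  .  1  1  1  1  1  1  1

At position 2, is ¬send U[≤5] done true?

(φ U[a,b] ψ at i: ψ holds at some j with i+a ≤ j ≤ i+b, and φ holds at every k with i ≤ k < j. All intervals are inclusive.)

Need some j in [2,7] with done, and ¬send at every k in [2,j-1].
  j=2: done false.
  j=3: done false.
  j=4: done holds; ¬send holds at every k in [2,3] → satisfied.

True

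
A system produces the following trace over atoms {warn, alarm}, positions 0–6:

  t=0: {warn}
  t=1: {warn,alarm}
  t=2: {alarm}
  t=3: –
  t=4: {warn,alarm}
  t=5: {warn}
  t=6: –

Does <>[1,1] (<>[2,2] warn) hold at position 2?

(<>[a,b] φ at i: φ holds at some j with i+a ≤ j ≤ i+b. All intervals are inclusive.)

Holds

Check <>[2,2] warn at each j in [3,3]:
  j=3: holds (witness at 5)
Found at j=3 → formula holds.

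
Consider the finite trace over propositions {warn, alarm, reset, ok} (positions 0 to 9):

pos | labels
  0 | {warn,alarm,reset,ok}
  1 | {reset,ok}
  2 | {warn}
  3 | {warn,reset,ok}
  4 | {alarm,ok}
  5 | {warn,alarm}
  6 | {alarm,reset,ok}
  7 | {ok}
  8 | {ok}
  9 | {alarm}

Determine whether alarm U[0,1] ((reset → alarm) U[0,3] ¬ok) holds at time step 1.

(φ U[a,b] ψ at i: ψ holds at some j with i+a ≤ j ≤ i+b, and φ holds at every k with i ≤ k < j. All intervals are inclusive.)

Need some j in [1,2] with ((reset → alarm) U[0,3] ¬ok), and alarm at every k in [1,j-1].
  j=1: ((reset → alarm) U[0,3] ¬ok) — fails.
  j=2: ((reset → alarm) U[0,3] ¬ok) holds, but alarm fails at k=1 → not this j.
No j in the window works → until fails.

Does not hold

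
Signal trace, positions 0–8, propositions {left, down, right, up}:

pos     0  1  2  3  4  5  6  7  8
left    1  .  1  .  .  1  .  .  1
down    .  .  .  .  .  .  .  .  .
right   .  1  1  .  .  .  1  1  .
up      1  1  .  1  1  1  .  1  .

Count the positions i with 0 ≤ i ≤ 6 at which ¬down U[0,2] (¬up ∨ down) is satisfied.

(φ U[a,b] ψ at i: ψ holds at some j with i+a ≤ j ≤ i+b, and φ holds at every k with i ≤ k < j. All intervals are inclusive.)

6

Evaluate at each i in [0,6]:
  i=0: ✓ (rhs at j=2; lhs holds on [0,1])
  i=1: ✓ (rhs at j=2; lhs holds on [1,1])
  i=2: ✓ (rhs at j=2)
  i=3: ✗ (no rhs in [3,5])
  i=4: ✓ (rhs at j=6; lhs holds on [4,5])
  i=5: ✓ (rhs at j=6; lhs holds on [5,5])
  i=6: ✓ (rhs at j=6)
Positions where it holds: {0, 1, 2, 4, 5, 6} → 6.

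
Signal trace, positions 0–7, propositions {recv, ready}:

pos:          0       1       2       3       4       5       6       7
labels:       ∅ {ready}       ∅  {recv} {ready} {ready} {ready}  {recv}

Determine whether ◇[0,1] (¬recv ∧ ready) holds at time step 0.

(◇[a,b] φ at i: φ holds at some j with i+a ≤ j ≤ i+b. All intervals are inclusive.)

Yes

Check (¬recv ∧ ready) at each j in [0,1]:
  j=0: false
  j=1: true
Found at j=1 → formula holds.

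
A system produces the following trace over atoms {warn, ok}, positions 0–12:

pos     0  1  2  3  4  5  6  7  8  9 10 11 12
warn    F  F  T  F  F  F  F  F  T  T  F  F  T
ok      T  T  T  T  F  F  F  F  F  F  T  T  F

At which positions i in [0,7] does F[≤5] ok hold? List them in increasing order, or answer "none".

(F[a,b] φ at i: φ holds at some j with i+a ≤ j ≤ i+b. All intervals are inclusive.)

Evaluate at each i in [0,7]:
  i=0: ✓ (witness j=0)
  i=1: ✓ (witness j=1)
  i=2: ✓ (witness j=2)
  i=3: ✓ (witness j=3)
  i=4: ✗ (none in [4,9])
  i=5: ✓ (witness j=10)
  i=6: ✓ (witness j=10)
  i=7: ✓ (witness j=10)

0, 1, 2, 3, 5, 6, 7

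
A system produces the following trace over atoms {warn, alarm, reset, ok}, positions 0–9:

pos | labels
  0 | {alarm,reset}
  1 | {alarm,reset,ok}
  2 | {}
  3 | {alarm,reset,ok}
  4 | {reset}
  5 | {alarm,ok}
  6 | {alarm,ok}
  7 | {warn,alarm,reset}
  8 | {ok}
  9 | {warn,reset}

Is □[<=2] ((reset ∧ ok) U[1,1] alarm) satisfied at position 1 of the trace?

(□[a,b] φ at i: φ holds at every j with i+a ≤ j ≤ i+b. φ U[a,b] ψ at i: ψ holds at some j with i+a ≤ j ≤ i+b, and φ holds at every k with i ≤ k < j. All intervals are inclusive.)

No

Check ((reset ∧ ok) U[1,1] alarm) at every j in [1,3]:
  j=1: fails
  j=2: fails
  j=3: fails
Fails at j=1 → formula fails.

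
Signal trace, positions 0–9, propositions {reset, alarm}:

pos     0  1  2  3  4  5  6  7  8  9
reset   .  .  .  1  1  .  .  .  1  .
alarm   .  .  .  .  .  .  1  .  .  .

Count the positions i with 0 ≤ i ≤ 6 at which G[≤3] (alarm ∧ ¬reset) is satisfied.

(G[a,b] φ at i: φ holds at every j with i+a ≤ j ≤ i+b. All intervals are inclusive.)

0

Evaluate at each i in [0,6]:
  i=0: ✗ (fails at j=0)
  i=1: ✗ (fails at j=1)
  i=2: ✗ (fails at j=2)
  i=3: ✗ (fails at j=3)
  i=4: ✗ (fails at j=4)
  i=5: ✗ (fails at j=5)
  i=6: ✗ (fails at j=7)
Positions where it holds: {} → 0.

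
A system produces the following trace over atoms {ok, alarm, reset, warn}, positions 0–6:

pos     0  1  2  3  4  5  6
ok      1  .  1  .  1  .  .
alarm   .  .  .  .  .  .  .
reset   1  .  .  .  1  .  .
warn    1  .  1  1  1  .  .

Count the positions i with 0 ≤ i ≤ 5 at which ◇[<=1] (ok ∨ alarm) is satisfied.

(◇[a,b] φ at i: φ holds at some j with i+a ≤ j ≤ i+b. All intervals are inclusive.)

5

Evaluate at each i in [0,5]:
  i=0: ✓ (witness j=0)
  i=1: ✓ (witness j=2)
  i=2: ✓ (witness j=2)
  i=3: ✓ (witness j=4)
  i=4: ✓ (witness j=4)
  i=5: ✗ (none in [5,6])
Positions where it holds: {0, 1, 2, 3, 4} → 5.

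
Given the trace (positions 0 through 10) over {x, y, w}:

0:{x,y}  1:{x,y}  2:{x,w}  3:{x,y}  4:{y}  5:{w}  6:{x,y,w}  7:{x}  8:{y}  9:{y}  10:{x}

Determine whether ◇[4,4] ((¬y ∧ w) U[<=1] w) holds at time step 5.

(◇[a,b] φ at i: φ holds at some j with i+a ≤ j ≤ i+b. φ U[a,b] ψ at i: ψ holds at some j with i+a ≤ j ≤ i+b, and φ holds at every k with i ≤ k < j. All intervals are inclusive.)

Check ((¬y ∧ w) U[<=1] w) at each j in [9,9]:
  j=9: fails
No position in the window satisfies it → formula fails.

No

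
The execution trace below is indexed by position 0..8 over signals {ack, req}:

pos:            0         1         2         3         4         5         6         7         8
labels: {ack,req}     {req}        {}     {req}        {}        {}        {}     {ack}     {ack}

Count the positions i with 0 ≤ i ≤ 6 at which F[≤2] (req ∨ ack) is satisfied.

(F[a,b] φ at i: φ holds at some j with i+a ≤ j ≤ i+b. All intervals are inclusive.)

Evaluate at each i in [0,6]:
  i=0: ✓ (witness j=0)
  i=1: ✓ (witness j=1)
  i=2: ✓ (witness j=3)
  i=3: ✓ (witness j=3)
  i=4: ✗ (none in [4,6])
  i=5: ✓ (witness j=7)
  i=6: ✓ (witness j=7)
Positions where it holds: {0, 1, 2, 3, 5, 6} → 6.

6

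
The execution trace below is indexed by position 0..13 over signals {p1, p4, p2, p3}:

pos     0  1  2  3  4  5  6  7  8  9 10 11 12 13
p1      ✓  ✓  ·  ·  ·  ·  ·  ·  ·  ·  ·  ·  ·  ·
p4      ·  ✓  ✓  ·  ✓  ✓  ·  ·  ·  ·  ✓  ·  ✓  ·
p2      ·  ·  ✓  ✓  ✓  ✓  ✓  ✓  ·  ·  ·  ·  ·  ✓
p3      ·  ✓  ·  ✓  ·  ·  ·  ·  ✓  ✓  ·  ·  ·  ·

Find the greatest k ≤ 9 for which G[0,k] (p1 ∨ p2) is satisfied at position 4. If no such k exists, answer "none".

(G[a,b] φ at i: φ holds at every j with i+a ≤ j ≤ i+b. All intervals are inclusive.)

(p1 ∨ p2) must hold from j=4 onward; find where it first fails.
  j=4: holds
  j=5: holds
  j=6: holds
  j=7: holds
  j=8: fails
Holds on [4,7], so largest k = 3.

3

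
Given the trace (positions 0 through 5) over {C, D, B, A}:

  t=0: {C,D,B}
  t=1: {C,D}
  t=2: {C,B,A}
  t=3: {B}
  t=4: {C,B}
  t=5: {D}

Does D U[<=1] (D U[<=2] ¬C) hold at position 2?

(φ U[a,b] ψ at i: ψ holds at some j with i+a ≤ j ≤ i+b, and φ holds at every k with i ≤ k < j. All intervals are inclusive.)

Need some j in [2,3] with (D U[<=2] ¬C), and D at every k in [2,j-1].
  j=2: (D U[<=2] ¬C) — fails.
  j=3: (D U[<=2] ¬C) holds, but D fails at k=2 → not this j.
No j in the window works → until fails.

No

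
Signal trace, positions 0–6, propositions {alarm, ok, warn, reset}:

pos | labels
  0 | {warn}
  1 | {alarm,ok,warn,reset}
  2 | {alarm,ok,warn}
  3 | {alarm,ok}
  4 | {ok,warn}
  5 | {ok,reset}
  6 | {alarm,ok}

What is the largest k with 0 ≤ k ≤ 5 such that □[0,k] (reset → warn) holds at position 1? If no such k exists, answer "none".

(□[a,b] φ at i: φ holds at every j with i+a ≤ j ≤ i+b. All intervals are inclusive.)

3

(reset → warn) must hold from j=1 onward; find where it first fails.
  j=1: holds
  j=2: holds
  j=3: holds
  j=4: holds
  j=5: fails
Holds on [1,4], so largest k = 3.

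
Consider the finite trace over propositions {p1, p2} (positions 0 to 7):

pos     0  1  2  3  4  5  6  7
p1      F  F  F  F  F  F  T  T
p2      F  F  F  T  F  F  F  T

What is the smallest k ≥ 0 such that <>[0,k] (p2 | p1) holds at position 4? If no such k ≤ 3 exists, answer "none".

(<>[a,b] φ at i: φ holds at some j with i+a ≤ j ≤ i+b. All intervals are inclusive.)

2

Scan j = 4,5,… for (p2 | p1):
  j=4: fails
  j=5: fails
  j=6: holds
First hit at j=6, so smallest k = 6-4 = 2.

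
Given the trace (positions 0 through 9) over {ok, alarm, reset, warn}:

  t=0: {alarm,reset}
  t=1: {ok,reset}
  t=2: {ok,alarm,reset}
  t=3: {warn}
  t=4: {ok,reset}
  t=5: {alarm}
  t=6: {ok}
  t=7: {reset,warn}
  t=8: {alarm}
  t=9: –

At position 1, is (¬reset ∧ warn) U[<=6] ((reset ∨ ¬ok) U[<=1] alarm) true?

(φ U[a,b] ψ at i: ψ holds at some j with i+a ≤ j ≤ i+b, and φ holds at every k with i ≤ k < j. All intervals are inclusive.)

Need some j in [1,7] with ((reset ∨ ¬ok) U[<=1] alarm), and (¬reset ∧ warn) at every k in [1,j-1].
  j=1: ((reset ∨ ¬ok) U[<=1] alarm) holds; no prefix to check → satisfied.

Holds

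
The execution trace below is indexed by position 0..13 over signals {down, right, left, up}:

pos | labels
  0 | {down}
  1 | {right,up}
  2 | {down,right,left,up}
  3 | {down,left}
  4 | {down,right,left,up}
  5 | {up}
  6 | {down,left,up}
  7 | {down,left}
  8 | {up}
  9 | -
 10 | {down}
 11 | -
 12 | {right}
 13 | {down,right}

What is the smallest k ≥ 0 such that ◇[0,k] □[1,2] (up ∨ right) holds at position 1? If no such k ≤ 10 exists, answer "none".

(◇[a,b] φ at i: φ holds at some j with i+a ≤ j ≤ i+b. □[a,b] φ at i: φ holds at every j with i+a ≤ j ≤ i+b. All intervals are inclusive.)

2

Scan j = 1,2,… for □[1,2] (up ∨ right):
  j=1: fails
  j=2: fails
  j=3: holds
First hit at j=3, so smallest k = 3-1 = 2.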